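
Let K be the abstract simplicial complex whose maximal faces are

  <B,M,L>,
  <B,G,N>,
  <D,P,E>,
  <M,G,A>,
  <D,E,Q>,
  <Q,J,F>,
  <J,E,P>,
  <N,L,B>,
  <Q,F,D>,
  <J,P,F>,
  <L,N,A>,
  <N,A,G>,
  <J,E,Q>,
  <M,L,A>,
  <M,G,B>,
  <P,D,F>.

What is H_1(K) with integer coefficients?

H_1 = 0.

We work with the vertex ordering A < B < D < E < F < G < J < L < M < N < P < Q. The simplices of K, each written with vertices in increasing order, are:

  0-simplices (12): A, B, D, E, F, G, J, L, M, N, P, Q
  1-simplices (24): AG, AL, AM, AN, BG, BL, BM, BN, DE, DF, DP, DQ, EJ, EP, EQ, FJ, FP, FQ, GM, GN, JP, JQ, LM, LN
  2-simplices (16): AGM, AGN, ALM, ALN, BGM, BGN, BLM, BLN, DEP, DEQ, DFP, DFQ, EJP, EJQ, FJP, FJQ

Hence C_0 ≅ Z^12, C_1 ≅ Z^24, C_2 ≅ Z^16.

Boundary ∂_1: C_1 → C_0 is given by ∂[p,q] = [q] − [p]. For instance
  ∂LN = N − L.
The resulting 12×24 matrix has rank 10, and its Smith normal form has invariant factors (1,1,1,1,1,1,1,1,1,1).

Boundary ∂_2: C_2 → C_1 acts by ∂[p,q,r] = [q,r] − [p,r] + [p,q]. For instance
  ∂BLM = LM − BM + BL,
  ∂ALM = LM − AM + AL.
As a 24×16 matrix over Z this has rank 14, with invariant factors (1,1,1,1,1,1,1,1,1,1,1,1,1,1).

Now H_k = ker ∂_k / im ∂_{k+1}, so:

  H_1: rank ker ∂_1 − rank ∂_2 = (24 − 10) − 14 = 0, and the invariant factors of ∂_2 are all 1, so H_1 ≅ 0.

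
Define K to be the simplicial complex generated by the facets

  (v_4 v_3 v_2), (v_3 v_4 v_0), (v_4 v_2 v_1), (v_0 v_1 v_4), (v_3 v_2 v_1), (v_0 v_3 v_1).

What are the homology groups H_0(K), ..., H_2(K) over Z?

H_0 = Z,  H_1 = 0,  H_2 = Z.

We work with the vertex ordering v_0 < v_1 < v_2 < v_3 < v_4. The simplices of K, each written with vertices in increasing order, are:

  0-simplices (5): [v_0], [v_1], [v_2], [v_3], [v_4]
  1-simplices (9): [v_0,v_1], [v_0,v_3], [v_0,v_4], [v_1,v_2], [v_1,v_3], [v_1,v_4], [v_2,v_3], [v_2,v_4], [v_3,v_4]
  2-simplices (6): [v_0,v_1,v_3], [v_0,v_1,v_4], [v_0,v_3,v_4], [v_1,v_2,v_3], [v_1,v_2,v_4], [v_2,v_3,v_4]

so the chain groups are C_0 ≅ Z^5, C_1 ≅ Z^9, C_2 ≅ Z^6.

The boundary map ∂_1: C_1 → C_0 is given by ∂[p,q] = [q] − [p].
This gives a 5×9 integer matrix of rank 4; reducing to Smith normal form yields diagonal entries (1,1,1,1).

The boundary map ∂_2: C_2 → C_1 maps a triangle to the signed sum of its edges. For instance
  ∂[v_0,v_1,v_3] = [v_1,v_3] − [v_0,v_3] + [v_0,v_1],
  ∂[v_1,v_2,v_4] = [v_2,v_4] − [v_1,v_4] + [v_1,v_2].
The 9×6 boundary matrix has rank 5 and Smith normal form diag(1,1,1,1,1).

Now H_k = ker ∂_k / im ∂_{k+1}, so:

  H_0: rank C_0 − rank ∂_1 = 5 − 4 = 1, and the invariant factors of ∂_1 are all 1, so H_0 = Z.
  H_1: rank ker ∂_1 − rank ∂_2 = (9 − 4) − 5 = 0, and the invariant factors of ∂_2 are all 1, so H_1 = 0.
  H_2: rank ker ∂_2 − rank ∂_3 = (6 − 5) − 0 = 1, and there is no ∂_3, so H_2 = Z.

(K is a triangulation of the 2-sphere S^2.)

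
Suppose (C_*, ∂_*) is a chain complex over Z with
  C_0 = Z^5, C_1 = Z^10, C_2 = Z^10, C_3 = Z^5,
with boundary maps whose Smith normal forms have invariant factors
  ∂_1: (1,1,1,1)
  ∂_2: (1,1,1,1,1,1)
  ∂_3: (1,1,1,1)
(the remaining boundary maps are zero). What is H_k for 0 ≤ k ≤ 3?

H_0 = Z,  H_1 = 0,  H_2 = 0,  H_3 = Z.

H_0: b_0 = 5 − 0 − 4 = 1; torsion from ∂_1 factors > 1: none. So H_0 = Z.
H_1: b_1 = 10 − 4 − 6 = 0; torsion from ∂_2 factors > 1: none. So H_1 = 0.
H_2: b_2 = 10 − 6 − 4 = 0; torsion from ∂_3 factors > 1: none. So H_2 = 0.
H_3: b_3 = 5 − 4 − 0 = 1; torsion from ∂_4 factors > 1: none. So H_3 = Z.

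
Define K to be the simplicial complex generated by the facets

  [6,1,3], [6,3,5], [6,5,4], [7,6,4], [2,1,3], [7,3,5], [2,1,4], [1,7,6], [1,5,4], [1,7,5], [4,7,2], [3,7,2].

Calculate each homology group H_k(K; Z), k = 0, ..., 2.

Take the total order 1 < 2 < 3 < 4 < 5 < 6 < 7 on the vertex set. Then K (dimension 2) consists of the simplices:

  0-simplices (7): [1], [2], [3], [4], [5], [6], [7]
  1-simplices (18): [1,2], [1,3], [1,4], [1,5], [1,6], [1,7], [2,3], [2,4], [2,7], [3,5], [3,6], [3,7], [4,5], [4,6], [4,7], [5,6], [5,7], [6,7]
  2-simplices (12): [1,2,3], [1,2,4], [1,3,6], [1,4,5], [1,5,7], [1,6,7], [2,3,7], [2,4,7], [3,5,6], [3,5,7], [4,5,6], [4,6,7]

giving chain groups C_0 ≅ Z^7, C_1 ≅ Z^18, C_2 ≅ Z^12.

∂_1: C_1 → C_0 sends each edge [p,q] (with p < q) to q − p. For instance
  ∂[5,6] = [6] − [5].
The 7×18 boundary matrix has rank 6 and Smith normal form diag(1,1,1,1,1,1).

∂_2: C_2 → C_1 acts by ∂[p,q,r] = [q,r] − [p,r] + [p,q]. For instance
  ∂[1,5,7] = [5,7] − [1,7] + [1,5],
  ∂[4,5,6] = [5,6] − [4,6] + [4,5].
This gives a 18×12 integer matrix of rank 12; reducing to Smith normal form yields diagonal entries (1,1,1,1,1,1,1,1,1,1,1,2).

Reading off H_k = ker ∂_k / im ∂_{k+1}:

  H_0: rank C_0 − rank ∂_1 = 7 − 6 = 1, and the invariant factors of ∂_1 are all 1, so H_0 ≅ Z.
  H_1: rank ker ∂_1 − rank ∂_2 = (18 − 6) − 12 = 0, and ∂_2 has invariant factor 2 > 1, so H_1 ≅ Z/2Z.
  H_2: rank ker ∂_2 − rank ∂_3 = (12 − 12) − 0 = 0, and there is no ∂_3, so H_2 ≅ 0.

H_0 ≅ Z,  H_1 ≅ Z/2Z,  H_2 = 0.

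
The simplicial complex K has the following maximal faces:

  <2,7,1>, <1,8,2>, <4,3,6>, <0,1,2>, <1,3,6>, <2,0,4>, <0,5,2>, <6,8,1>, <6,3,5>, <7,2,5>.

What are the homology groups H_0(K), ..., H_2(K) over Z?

H_0 = Z,  H_1 = Z^2,  H_2 = 0.

Take the total order 0 < 1 < 2 < 3 < 4 < 5 < 6 < 7 < 8 on the vertex set. Then K (dimension 2) consists of the simplices:

  0-simplices (9): [0], [1], [2], [3], [4], [5], [6], [7], [8]
  1-simplices (20): [0,1], [0,2], [0,4], [0,5], [1,2], [1,3], [1,6], [1,7], [1,8], [2,4], [2,5], [2,7], [2,8], [3,4], [3,5], [3,6], [4,6], [5,6], [5,7], [6,8]
  2-simplices (10): [0,1,2], [0,2,4], [0,2,5], [1,2,7], [1,2,8], [1,3,6], [1,6,8], [2,5,7], [3,4,6], [3,5,6]

Hence C_0 ≅ Z^9, C_1 ≅ Z^20, C_2 ≅ Z^10.

∂_1: C_1 → C_0 sends each edge [p,q] (with p < q) to q − p. For instance
  ∂[5,7] = [7] − [5].
This gives a 9×20 integer matrix of rank 8; reducing to Smith normal form yields diagonal entries (1,1,1,1,1,1,1,1).

∂_2: C_2 → C_1 maps a triangle to the signed sum of its edges. For instance
  ∂[1,6,8] = [6,8] − [1,8] + [1,6],
  ∂[0,2,4] = [2,4] − [0,4] + [0,2].
This gives a 20×10 integer matrix of rank 10; reducing to Smith normal form yields diagonal entries (1,1,1,1,1,1,1,1,1,1).

Computing H_k = (kernel of ∂_k) / (image of ∂_{k+1}):

  H_0: rank C_0 − rank ∂_1 = 9 − 8 = 1, and the invariant factors of ∂_1 are all 1, so H_0 ≅ Z.
  H_1: rank ker ∂_1 − rank ∂_2 = (20 − 8) − 10 = 2, and the invariant factors of ∂_2 are all 1, so H_1 ≅ Z^2.
  H_2: rank ker ∂_2 − rank ∂_3 = (10 − 10) − 0 = 0, and there is no ∂_3, so H_2 ≅ 0.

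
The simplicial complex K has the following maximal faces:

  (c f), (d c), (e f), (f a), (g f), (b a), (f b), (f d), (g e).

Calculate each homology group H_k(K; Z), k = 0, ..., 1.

Take the total order a < b < c < d < e < f < g on the vertex set. Then K (dimension 1) consists of the simplices:

  0-simplices (7): a, b, c, d, e, f, g
  1-simplices (9): ab, af, bf, cd, cf, df, ef, eg, fg

Hence C_0 ≅ Z^7, C_1 ≅ Z^9.

Boundary ∂_1: C_1 → C_0 is given by ∂[p,q] = [q] − [p]. For instance
  ∂ab = b − a.
This gives a 7×9 integer matrix of rank 6; reducing to Smith normal form yields diagonal entries (1,1,1,1,1,1).

Computing H_k = (kernel of ∂_k) / (image of ∂_{k+1}):

  H_0: rank C_0 − rank ∂_1 = 7 − 6 = 1, and the invariant factors of ∂_1 are all 1, so H_0 ≅ Z.
  H_1: rank ker ∂_1 − rank ∂_2 = (9 − 6) − 0 = 3, and there is no ∂_2, so H_1 ≅ Z^3.

H_0 = Z,  H_1 = Z^3.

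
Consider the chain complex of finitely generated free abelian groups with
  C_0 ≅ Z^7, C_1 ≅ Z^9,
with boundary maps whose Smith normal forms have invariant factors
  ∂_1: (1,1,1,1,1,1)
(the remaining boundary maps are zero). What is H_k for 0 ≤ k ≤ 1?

H_0: b_0 = 7 − 0 − 6 = 1; torsion from ∂_1 factors > 1: none. So H_0 ≅ Z.
H_1: b_1 = 9 − 6 − 0 = 3; torsion from ∂_2 factors > 1: none. So H_1 ≅ Z^3.

H_0 ≅ Z,  H_1 ≅ Z^3.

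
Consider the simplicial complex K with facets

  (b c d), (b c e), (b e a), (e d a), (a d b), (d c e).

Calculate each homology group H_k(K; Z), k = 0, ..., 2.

Order the vertices as a < b < c < d < e. Listing each simplex with vertices in this order, K has dimension 2 with simplices:

  0-simplices (5): a, b, c, d, e
  1-simplices (9): ab, ad, ae, bc, bd, be, cd, ce, de
  2-simplices (6): abd, abe, ade, bcd, bce, cde

Hence C_0 ≅ Z^5, C_1 ≅ Z^9, C_2 ≅ Z^6.

Boundary ∂_1: C_1 → C_0 is given by ∂[p,q] = [q] − [p]. For instance
  ∂ae = e − a.
The 5×9 boundary matrix has rank 4 and Smith normal form diag(1,1,1,1).

Boundary ∂_2: C_2 → C_1 sends each 2-simplex [p,q,r] to [q,r] − [p,r] + [p,q]. For instance
  ∂ade = de − ae + ad,
  ∂bcd = cd − bd + bc.
The 9×6 boundary matrix has rank 5 and Smith normal form diag(1,1,1,1,1).

Computing H_k = (kernel of ∂_k) / (image of ∂_{k+1}):

  H_0: rank C_0 − rank ∂_1 = 5 − 4 = 1, and the invariant factors of ∂_1 are all 1, so H_0 = Z.
  H_1: rank ker ∂_1 − rank ∂_2 = (9 − 4) − 5 = 0, and the invariant factors of ∂_2 are all 1, so H_1 = 0.
  H_2: rank ker ∂_2 − rank ∂_3 = (6 − 5) − 0 = 1, and there is no ∂_3, so H_2 = Z.

As a check, the Euler characteristic is 5 − 9 + 6 = 2, which agrees with 1 − 0 + 1 = 2.
(K is a triangulation of the 2-sphere S^2.)

H_0 = Z,  H_1 = 0,  H_2 = Z.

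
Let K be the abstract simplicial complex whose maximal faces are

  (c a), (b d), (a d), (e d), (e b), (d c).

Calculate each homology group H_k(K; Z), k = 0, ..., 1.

We work with the vertex ordering a < b < c < d < e. The simplices of K, each written with vertices in increasing order, are:

  0-simplices (5): a, b, c, d, e
  1-simplices (6): ac, ad, bd, be, cd, de

giving chain groups C_0 ≅ Z^5, C_1 ≅ Z^6.

∂_1: C_1 → C_0 sends each edge [p,q] (with p < q) to q − p. For instance
  ∂cd = d − c.
As a 5×6 matrix over Z this has rank 4, with invariant factors (1,1,1,1).

From H_k ≅ ker(∂_k) / im(∂_{k+1}) we obtain:

  H_0: rank C_0 − rank ∂_1 = 5 − 4 = 1, and the invariant factors of ∂_1 are all 1, so H_0 ≅ Z.
  H_1: rank ker ∂_1 − rank ∂_2 = (6 − 4) − 0 = 2, and there is no ∂_2, so H_1 ≅ Z^2.

H_0 = Z,  H_1 = Z^2.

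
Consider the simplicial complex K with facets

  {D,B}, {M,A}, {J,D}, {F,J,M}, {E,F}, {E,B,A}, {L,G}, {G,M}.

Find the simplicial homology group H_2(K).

Take the total order A < B < D < E < F < G < J < L < M on the vertex set. Then K (dimension 2) consists of the simplices:

  0-simplices (9): A, B, D, E, F, G, J, L, M
  1-simplices (12): AB, AE, AM, BD, BE, DJ, EF, FJ, FM, GL, GM, JM
  2-simplices (2): ABE, FJM

giving chain groups C_0 ≅ Z^9, C_1 ≅ Z^12, C_2 ≅ Z^2.

The boundary map ∂_1: C_1 → C_0 sends each edge [p,q] (with p < q) to q − p.
This gives a 9×12 integer matrix of rank 8; reducing to Smith normal form yields diagonal entries (1,1,1,1,1,1,1,1).

The boundary map ∂_2: C_2 → C_1 acts by ∂[p,q,r] = [q,r] − [p,r] + [p,q]. For instance
  ∂FJM = JM − FM + FJ,
  ∂ABE = BE − AE + AB.
The 12×2 boundary matrix has rank 2 and Smith normal form diag(1,1).

Now H_k = ker ∂_k / im ∂_{k+1}, so:

  H_2: rank ker ∂_2 − rank ∂_3 = (2 − 2) − 0 = 0, and there is no ∂_3, so H_2 ≅ 0.

H_2 = 0.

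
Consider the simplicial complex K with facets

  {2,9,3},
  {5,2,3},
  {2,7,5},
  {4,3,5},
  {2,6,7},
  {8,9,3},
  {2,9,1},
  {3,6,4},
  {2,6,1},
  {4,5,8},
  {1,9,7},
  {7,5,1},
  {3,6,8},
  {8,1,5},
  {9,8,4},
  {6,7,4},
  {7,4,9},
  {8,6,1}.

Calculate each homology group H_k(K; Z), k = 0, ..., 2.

Take the total order 1 < 2 < 3 < 4 < 5 < 6 < 7 < 8 < 9 on the vertex set. Then K (dimension 2) consists of the simplices:

  0-simplices (9): [1], [2], [3], [4], [5], [6], [7], [8], [9]
  1-simplices (27): (27 of them)
  2-simplices (18): [1,2,6], [1,2,9], [1,5,7], [1,5,8], [1,6,8], [1,7,9], [2,3,5], [2,3,9], [2,5,7], [2,6,7], [3,4,5], [3,4,6], [3,6,8], [3,8,9], [4,5,8], [4,6,7], [4,7,9], [4,8,9]

Hence C_0 ≅ Z^9, C_1 ≅ Z^27, C_2 ≅ Z^18.

The boundary map ∂_1: C_1 → C_0 maps an edge to its endpoints' difference, ∂[p,q] = q − p. For instance
  ∂[1,2] = [2] − [1].
This gives a 9×27 integer matrix of rank 8; reducing to Smith normal form yields diagonal entries (1,1,1,1,1,1,1,1).

The boundary map ∂_2: C_2 → C_1 acts by ∂[p,q,r] = [q,r] − [p,r] + [p,q]. For instance
  ∂[3,4,5] = [4,5] − [3,5] + [3,4],
  ∂[1,2,6] = [2,6] − [1,6] + [1,2].
This gives a 27×18 integer matrix of rank 18; reducing to Smith normal form yields diagonal entries (1,1,1,1,1,1,1,1,1,1,1,1,1,1,1,1,1,2).

From H_k ≅ ker(∂_k) / im(∂_{k+1}) we obtain:

  H_0: rank C_0 − rank ∂_1 = 9 − 8 = 1, and the invariant factors of ∂_1 are all 1, so H_0 ≅ Z.
  H_1: rank ker ∂_1 − rank ∂_2 = (27 − 8) − 18 = 1, and ∂_2 has invariant factor 2 > 1, so H_1 ≅ Z ⊕ Z/2Z.
  H_2: rank ker ∂_2 − rank ∂_3 = (18 − 18) − 0 = 0, and there is no ∂_3, so H_2 ≅ 0.

H_0 ≅ Z,  H_1 ≅ Z ⊕ Z/2Z,  H_2 = 0.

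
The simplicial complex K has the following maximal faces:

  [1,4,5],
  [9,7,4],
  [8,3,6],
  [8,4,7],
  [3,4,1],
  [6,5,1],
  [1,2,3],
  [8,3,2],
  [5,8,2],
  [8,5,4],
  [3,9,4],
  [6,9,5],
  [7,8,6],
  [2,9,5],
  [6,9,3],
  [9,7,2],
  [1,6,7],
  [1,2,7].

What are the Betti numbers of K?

b_0 = 1, b_1 = 2, b_2 = 1.

Order the vertices as 1 < 2 < 3 < 4 < 5 < 6 < 7 < 8 < 9. Listing each simplex with vertices in this order, K has dimension 2 with simplices:

  0-simplices (9): [1], [2], [3], [4], [5], [6], [7], [8], [9]
  1-simplices (27): (27 of them)
  2-simplices (18): [1,2,3], [1,2,7], [1,3,4], [1,4,5], [1,5,6], [1,6,7], [2,3,8], [2,5,8], [2,5,9], [2,7,9], [3,4,9], [3,6,8], [3,6,9], [4,5,8], [4,7,8], [4,7,9], [5,6,9], [6,7,8]

Hence C_0 ≅ Z^9, C_1 ≅ Z^27, C_2 ≅ Z^18.

∂_1: C_1 → C_0 sends each edge [p,q] (with p < q) to q − p. For instance
  ∂[4,7] = [7] − [4].
As a 9×27 matrix over Z this has rank 8, with invariant factors (1,1,1,1,1,1,1,1).

Boundary ∂_2: C_2 → C_1 maps a triangle to the signed sum of its edges. For instance
  ∂[4,7,8] = [7,8] − [4,8] + [4,7],
  ∂[5,6,9] = [6,9] − [5,9] + [5,6].
The resulting 27×18 matrix has rank 17, and its Smith normal form has invariant factors (1,1,1,1,1,1,1,1,1,1,1,1,1,1,1,1,1).

From H_k ≅ ker(∂_k) / im(∂_{k+1}) we obtain:

  H_0: rank C_0 − rank ∂_1 = 9 − 8 = 1, and the invariant factors of ∂_1 are all 1, so H_0 = Z.
  H_1: rank ker ∂_1 − rank ∂_2 = (27 − 8) − 17 = 2, and the invariant factors of ∂_2 are all 1, so H_1 = Z^2.
  H_2: rank ker ∂_2 − rank ∂_3 = (18 − 17) − 0 = 1, and there is no ∂_3, so H_2 = Z.

(K is a triangulation of the torus T^2.)

Hence the Betti numbers are b_0 = 1, b_1 = 2, b_2 = 1.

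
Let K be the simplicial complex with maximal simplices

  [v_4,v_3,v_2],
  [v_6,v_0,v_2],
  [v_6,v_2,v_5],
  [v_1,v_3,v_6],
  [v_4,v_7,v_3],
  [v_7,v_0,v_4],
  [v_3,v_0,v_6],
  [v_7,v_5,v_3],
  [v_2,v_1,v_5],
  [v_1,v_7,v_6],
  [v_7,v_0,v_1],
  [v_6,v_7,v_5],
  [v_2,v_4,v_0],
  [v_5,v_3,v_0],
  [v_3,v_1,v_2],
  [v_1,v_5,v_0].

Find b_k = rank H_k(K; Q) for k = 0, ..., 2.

Order the vertices as v_0 < v_1 < v_2 < v_3 < v_4 < v_5 < v_6 < v_7. Listing each simplex with vertices in this order, K has dimension 2 with simplices:

  0-simplices (8): [v_0], [v_1], [v_2], [v_3], [v_4], [v_5], [v_6], [v_7]
  1-simplices (24): (24 of them)
  2-simplices (16): (16 of them)

so the chain groups are C_0 ≅ Z^8, C_1 ≅ Z^24, C_2 ≅ Z^16.

The boundary map ∂_1: C_1 → C_0 sends each edge [p,q] (with p < q) to q − p. For instance
  ∂[v_3,v_7] = [v_7] − [v_3].
The resulting 8×24 matrix has rank 7, and its Smith normal form has invariant factors (1,1,1,1,1,1,1).

Boundary ∂_2: C_2 → C_1 sends each 2-simplex [p,q,r] to [q,r] − [p,r] + [p,q]. For instance
  ∂[v_0,v_3,v_6] = [v_3,v_6] − [v_0,v_6] + [v_0,v_3],
  ∂[v_0,v_1,v_5] = [v_1,v_5] − [v_0,v_5] + [v_0,v_1].
The resulting 24×16 matrix has rank 15, and its Smith normal form has invariant factors (1,1,1,1,1,1,1,1,1,1,1,1,1,1,1).

Reading off H_k = ker ∂_k / im ∂_{k+1}:

  H_0: rank C_0 − rank ∂_1 = 8 − 7 = 1, and the invariant factors of ∂_1 are all 1, so H_0 = Z.
  H_1: rank ker ∂_1 − rank ∂_2 = (24 − 7) − 15 = 2, and the invariant factors of ∂_2 are all 1, so H_1 = Z^2.
  H_2: rank ker ∂_2 − rank ∂_3 = (16 − 15) − 0 = 1, and there is no ∂_3, so H_2 = Z.

Hence the Betti numbers are b_0 = 1, b_1 = 2, b_2 = 1.

b_0 = 1, b_1 = 2, b_2 = 1.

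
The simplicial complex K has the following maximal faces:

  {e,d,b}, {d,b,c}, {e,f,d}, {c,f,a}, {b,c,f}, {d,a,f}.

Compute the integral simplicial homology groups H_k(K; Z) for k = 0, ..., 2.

Order the vertices as a < b < c < d < e < f. Listing each simplex with vertices in this order, K has dimension 2 with simplices:

  0-simplices (6): a, b, c, d, e, f
  1-simplices (12): ac, ad, af, bc, bd, be, bf, cd, cf, de, df, ef
  2-simplices (6): acf, adf, bcd, bcf, bde, def

giving chain groups C_0 ≅ Z^6, C_1 ≅ Z^12, C_2 ≅ Z^6.

The boundary map ∂_1: C_1 → C_0 maps an edge to its endpoints' difference, ∂[p,q] = q − p. For instance
  ∂df = f − d.
The resulting 6×12 matrix has rank 5, and its Smith normal form has invariant factors (1,1,1,1,1).

Boundary ∂_2: C_2 → C_1 acts by ∂[p,q,r] = [q,r] − [p,r] + [p,q]. For instance
  ∂acf = cf − af + ac,
  ∂bcd = cd − bd + bc.
As a 12×6 matrix over Z this has rank 6, with invariant factors (1,1,1,1,1,1).

Now H_k = ker ∂_k / im ∂_{k+1}, so:

  H_0: rank C_0 − rank ∂_1 = 6 − 5 = 1, and the invariant factors of ∂_1 are all 1, so H_0 = Z.
  H_1: rank ker ∂_1 − rank ∂_2 = (12 − 5) − 6 = 1, and the invariant factors of ∂_2 are all 1, so H_1 = Z.
  H_2: rank ker ∂_2 − rank ∂_3 = (6 − 6) − 0 = 0, and there is no ∂_3, so H_2 = 0.

As a check, the Euler characteristic is 6 − 12 + 6 = 0, which agrees with 1 − 1 + 0 = 0.

H_0 = Z,  H_1 = Z,  H_2 = 0.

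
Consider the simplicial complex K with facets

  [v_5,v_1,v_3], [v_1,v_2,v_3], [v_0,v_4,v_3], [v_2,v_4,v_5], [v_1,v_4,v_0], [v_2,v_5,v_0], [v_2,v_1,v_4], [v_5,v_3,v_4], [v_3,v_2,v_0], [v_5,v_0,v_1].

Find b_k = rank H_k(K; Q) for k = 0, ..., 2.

b_0 = 1, b_1 = 0, b_2 = 0.

Take the total order v_0 < v_1 < v_2 < v_3 < v_4 < v_5 on the vertex set. Then K (dimension 2) consists of the simplices:

  0-simplices (6): [v_0], [v_1], [v_2], [v_3], [v_4], [v_5]
  1-simplices (15): (15 of them)
  2-simplices (10): [v_0,v_1,v_4], [v_0,v_1,v_5], [v_0,v_2,v_3], [v_0,v_2,v_5], [v_0,v_3,v_4], [v_1,v_2,v_3], [v_1,v_2,v_4], [v_1,v_3,v_5], [v_2,v_4,v_5], [v_3,v_4,v_5]

Hence C_0 ≅ Z^6, C_1 ≅ Z^15, C_2 ≅ Z^10.

∂_1: C_1 → C_0 is given by ∂[p,q] = [q] − [p]. For instance
  ∂[v_3,v_4] = [v_4] − [v_3].
This gives a 6×15 integer matrix of rank 5; reducing to Smith normal form yields diagonal entries (1,1,1,1,1).

∂_2: C_2 → C_1 maps a triangle to the signed sum of its edges. For instance
  ∂[v_3,v_4,v_5] = [v_4,v_5] − [v_3,v_5] + [v_3,v_4],
  ∂[v_0,v_2,v_3] = [v_2,v_3] − [v_0,v_3] + [v_0,v_2].
As a 15×10 matrix over Z this has rank 10, with invariant factors (1,1,1,1,1,1,1,1,1,2).

Reading off H_k = ker ∂_k / im ∂_{k+1}:

  H_0: rank C_0 − rank ∂_1 = 6 − 5 = 1, and the invariant factors of ∂_1 are all 1, so H_0 = Z.
  H_1: rank ker ∂_1 − rank ∂_2 = (15 − 5) − 10 = 0, and ∂_2 has invariant factor 2 > 1, so H_1 = Z_2.
  H_2: rank ker ∂_2 − rank ∂_3 = (10 − 10) − 0 = 0, and there is no ∂_3, so H_2 = 0.

Hence the Betti numbers are b_0 = 1, b_1 = 0, b_2 = 0.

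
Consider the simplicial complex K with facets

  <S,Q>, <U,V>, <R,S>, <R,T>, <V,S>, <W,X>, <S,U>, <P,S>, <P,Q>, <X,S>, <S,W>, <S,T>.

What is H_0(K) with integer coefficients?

Fix the vertex order P < Q < R < S < T < U < V < W < X and write every simplex with vertices in increasing order. Then dim K = 1 and the simplices of K are:

  0-simplices (9): P, Q, R, S, T, U, V, W, X
  1-simplices (12): PQ, PS, QS, RS, RT, ST, SU, SV, SW, SX, UV, WX

Hence C_0 ≅ Z^9, C_1 ≅ Z^12.

∂_1: C_1 → C_0 maps an edge to its endpoints' difference, ∂[p,q] = q − p.
This gives a 9×12 integer matrix of rank 8; reducing to Smith normal form yields diagonal entries (1,1,1,1,1,1,1,1).

Now H_k = ker ∂_k / im ∂_{k+1}, so:

  H_0: rank C_0 − rank ∂_1 = 9 − 8 = 1, and the invariant factors of ∂_1 are all 1, so H_0 ≅ Z.

(K is a triangulation of a wedge of 4 circles.)

H_0 = Z.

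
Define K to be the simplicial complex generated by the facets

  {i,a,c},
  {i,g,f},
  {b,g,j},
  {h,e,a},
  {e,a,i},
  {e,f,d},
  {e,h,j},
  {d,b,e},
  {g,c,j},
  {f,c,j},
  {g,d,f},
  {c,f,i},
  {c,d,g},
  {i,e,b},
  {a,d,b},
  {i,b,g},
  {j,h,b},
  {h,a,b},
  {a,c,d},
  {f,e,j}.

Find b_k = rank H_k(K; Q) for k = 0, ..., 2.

b_0 = 1, b_1 = 1, b_2 = 0.

Take the total order a < b < c < d < e < f < g < h < i < j on the vertex set. Then K (dimension 2) consists of the simplices:

  0-simplices (10): a, b, c, d, e, f, g, h, i, j
  1-simplices (30): ab, ac, ad, ae, ah, ai, bd, be, bg, bh, bi, bj, cd, cf, cg, ci, cj, de, df, dg, ef, eh, ei, ej, fg, fi, fj, gi, gj, hj
  2-simplices (20): abd, abh, acd, aci, aeh, aei, bde, bei, bgi, bgj, bhj, cdg, cfi, cfj, cgj, def, dfg, efj, ehj, fgi

so the chain groups are C_0 ≅ Z^10, C_1 ≅ Z^30, C_2 ≅ Z^20.

∂_1: C_1 → C_0 maps an edge to its endpoints' difference, ∂[p,q] = q − p. For instance
  ∂be = e − b.
The resulting 10×30 matrix has rank 9, and its Smith normal form has invariant factors (1,1,1,1,1,1,1,1,1).

∂_2: C_2 → C_1 acts by ∂[p,q,r] = [q,r] − [p,r] + [p,q]. For instance
  ∂aeh = eh − ah + ae,
  ∂bhj = hj − bj + bh.
The 30×20 boundary matrix has rank 20 and Smith normal form diag(1,1,1,1,1,1,1,1,1,1,1,1,1,1,1,1,1,1,1,2).

Computing H_k = (kernel of ∂_k) / (image of ∂_{k+1}):

  H_0: rank C_0 − rank ∂_1 = 10 − 9 = 1, and the invariant factors of ∂_1 are all 1, so H_0 = Z.
  H_1: rank ker ∂_1 − rank ∂_2 = (30 − 9) − 20 = 1, and ∂_2 has invariant factor 2 > 1, so H_1 = Z × Z/2.
  H_2: rank ker ∂_2 − rank ∂_3 = (20 − 20) − 0 = 0, and there is no ∂_3, so H_2 = 0.

(K is a triangulation of the Klein bottle.)

Hence the Betti numbers are b_0 = 1, b_1 = 1, b_2 = 0.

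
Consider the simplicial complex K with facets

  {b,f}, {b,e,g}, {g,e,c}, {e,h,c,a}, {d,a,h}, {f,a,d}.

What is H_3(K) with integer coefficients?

H_3 = 0.

Take the total order a < b < c < d < e < f < g < h on the vertex set. Then K (dimension 3) consists of the simplices:

  0-simplices (8): a, b, c, d, e, f, g, h
  1-simplices (15): ac, ad, ae, af, ah, be, bf, bg, ce, cg, ch, df, dh, eg, eh
  2-simplices (8): ace, ach, adf, adh, aeh, beg, ceg, ceh
  3-simplices (1): aceh

Hence C_0 ≅ Z^8, C_1 ≅ Z^15, C_2 ≅ Z^8, C_3 ≅ Z^1.

The boundary map ∂_1: C_1 → C_0 sends each edge [p,q] (with p < q) to q − p. For instance
  ∂ad = d − a.
This gives a 8×15 integer matrix of rank 7; reducing to Smith normal form yields diagonal entries (1,1,1,1,1,1,1).

Boundary ∂_2: C_2 → C_1 acts by ∂[p,q,r] = [q,r] − [p,r] + [p,q]. For instance
  ∂ceg = eg − cg + ce,
  ∂adh = dh − ah + ad.
The resulting 15×8 matrix has rank 7, and its Smith normal form has invariant factors (1,1,1,1,1,1,1).

Boundary ∂_3: C_3 → C_2 sends each 3-simplex σ to the alternating sum Σ_i (−1)^i (σ with its i-th vertex removed). For instance
  ∂aceh = ceh − aeh + ach − ace.
As a 8×1 matrix over Z this has rank 1, with invariant factors (1).

Computing H_k = (kernel of ∂_k) / (image of ∂_{k+1}):

  H_3: rank ker ∂_3 − rank ∂_4 = (1 − 1) − 0 = 0, and there is no ∂_4, so H_3 = 0.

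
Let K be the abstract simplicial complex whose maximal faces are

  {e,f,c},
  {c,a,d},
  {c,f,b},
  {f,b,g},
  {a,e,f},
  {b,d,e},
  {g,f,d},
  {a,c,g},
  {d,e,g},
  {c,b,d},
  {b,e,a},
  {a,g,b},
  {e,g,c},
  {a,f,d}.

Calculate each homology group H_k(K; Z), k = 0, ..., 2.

H_0 ≅ Z,  H_1 ≅ Z^2,  H_2 ≅ Z.

We work with the vertex ordering a < b < c < d < e < f < g. The simplices of K, each written with vertices in increasing order, are:

  0-simplices (7): a, b, c, d, e, f, g
  1-simplices (21): ab, ac, ad, ae, af, ag, bc, bd, be, bf, bg, cd, ce, cf, cg, de, df, dg, ef, eg, fg
  2-simplices (14): abe, abg, acd, acg, adf, aef, bcd, bcf, bde, bfg, cef, ceg, deg, dfg

Hence C_0 ≅ Z^7, C_1 ≅ Z^21, C_2 ≅ Z^14.

The boundary map ∂_1: C_1 → C_0 maps an edge to its endpoints' difference, ∂[p,q] = q − p.
The 7×21 boundary matrix has rank 6 and Smith normal form diag(1,1,1,1,1,1).

∂_2: C_2 → C_1 acts by ∂[p,q,r] = [q,r] − [p,r] + [p,q]. For instance
  ∂bcf = cf − bf + bc,
  ∂dfg = fg − dg + df.
This gives a 21×14 integer matrix of rank 13; reducing to Smith normal form yields diagonal entries (1,1,1,1,1,1,1,1,1,1,1,1,1).

Reading off H_k = ker ∂_k / im ∂_{k+1}:

  H_0: rank C_0 − rank ∂_1 = 7 − 6 = 1, and the invariant factors of ∂_1 are all 1, so H_0 ≅ Z.
  H_1: rank ker ∂_1 − rank ∂_2 = (21 − 6) − 13 = 2, and the invariant factors of ∂_2 are all 1, so H_1 ≅ Z^2.
  H_2: rank ker ∂_2 − rank ∂_3 = (14 − 13) − 0 = 1, and there is no ∂_3, so H_2 ≅ Z.

(K is a triangulation of the torus T^2.)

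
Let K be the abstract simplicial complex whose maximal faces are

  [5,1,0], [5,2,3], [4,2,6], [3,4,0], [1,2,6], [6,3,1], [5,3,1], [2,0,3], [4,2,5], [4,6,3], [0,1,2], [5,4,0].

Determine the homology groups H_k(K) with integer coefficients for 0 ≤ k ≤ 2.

H_0 = Z,  H_1 = Z/2Z,  H_2 = 0.

Fix the vertex order 0 < 1 < 2 < 3 < 4 < 5 < 6 and write every simplex with vertices in increasing order. Then dim K = 2 and the simplices of K are:

  0-simplices (7): [0], [1], [2], [3], [4], [5], [6]
  1-simplices (18): [0,1], [0,2], [0,3], [0,4], [0,5], [1,2], [1,3], [1,5], [1,6], [2,3], [2,4], [2,5], [2,6], [3,4], [3,5], [3,6], [4,5], [4,6]
  2-simplices (12): [0,1,2], [0,1,5], [0,2,3], [0,3,4], [0,4,5], [1,2,6], [1,3,5], [1,3,6], [2,3,5], [2,4,5], [2,4,6], [3,4,6]

Hence C_0 ≅ Z^7, C_1 ≅ Z^18, C_2 ≅ Z^12.

Boundary ∂_1: C_1 → C_0 is given by ∂[p,q] = [q] − [p]. For instance
  ∂[0,4] = [4] − [0].
The 7×18 boundary matrix has rank 6 and Smith normal form diag(1,1,1,1,1,1).

The boundary map ∂_2: C_2 → C_1 maps a triangle to the signed sum of its edges. For instance
  ∂[1,3,6] = [3,6] − [1,6] + [1,3],
  ∂[0,4,5] = [4,5] − [0,5] + [0,4].
The 18×12 boundary matrix has rank 12 and Smith normal form diag(1,1,1,1,1,1,1,1,1,1,1,2).

Now H_k = ker ∂_k / im ∂_{k+1}, so:

  H_0: rank C_0 − rank ∂_1 = 7 − 6 = 1, and the invariant factors of ∂_1 are all 1, so H_0 ≅ Z.
  H_1: rank ker ∂_1 − rank ∂_2 = (18 − 6) − 12 = 0, and ∂_2 has invariant factor 2 > 1, so H_1 ≅ Z/2Z.
  H_2: rank ker ∂_2 − rank ∂_3 = (12 − 12) − 0 = 0, and there is no ∂_3, so H_2 ≅ 0.

As a check, the Euler characteristic is 7 − 18 + 12 = 1, which agrees with 1 − 0 + 0 = 1.
(K is a triangulation of the real projective plane RP^2.)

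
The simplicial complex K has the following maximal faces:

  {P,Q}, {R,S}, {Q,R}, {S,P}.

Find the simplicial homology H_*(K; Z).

H_0 = Z,  H_1 = Z.

Order the vertices as P < Q < R < S. Listing each simplex with vertices in this order, K has dimension 1 with simplices:

  0-simplices (4): P, Q, R, S
  1-simplices (4): PQ, PS, QR, RS

so the chain groups are C_0 ≅ Z^4, C_1 ≅ Z^4.

∂_1: C_1 → C_0 maps an edge to its endpoints' difference, ∂[p,q] = q − p. For instance
  ∂QR = R − Q.
This gives a 4×4 integer matrix of rank 3; reducing to Smith normal form yields diagonal entries (1,1,1).

Reading off H_k = ker ∂_k / im ∂_{k+1}:

  H_0: rank C_0 − rank ∂_1 = 4 − 3 = 1, and the invariant factors of ∂_1 are all 1, so H_0 = Z.
  H_1: rank ker ∂_1 − rank ∂_2 = (4 − 3) − 0 = 1, and there is no ∂_2, so H_1 = Z.

As a check, the Euler characteristic is 4 − 4 = 0, which agrees with 1 − 1 = 0.
(K is a triangulation of the circle S^1.)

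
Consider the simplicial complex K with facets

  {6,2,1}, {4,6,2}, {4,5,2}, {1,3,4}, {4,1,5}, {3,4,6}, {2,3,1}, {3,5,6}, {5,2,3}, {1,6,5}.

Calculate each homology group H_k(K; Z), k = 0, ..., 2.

Fix the vertex order 1 < 2 < 3 < 4 < 5 < 6 and write every simplex with vertices in increasing order. Then dim K = 2 and the simplices of K are:

  0-simplices (6): [1], [2], [3], [4], [5], [6]
  1-simplices (15): [1,2], [1,3], [1,4], [1,5], [1,6], [2,3], [2,4], [2,5], [2,6], [3,4], [3,5], [3,6], [4,5], [4,6], [5,6]
  2-simplices (10): [1,2,3], [1,2,6], [1,3,4], [1,4,5], [1,5,6], [2,3,5], [2,4,5], [2,4,6], [3,4,6], [3,5,6]

Hence C_0 ≅ Z^6, C_1 ≅ Z^15, C_2 ≅ Z^10.

Boundary ∂_1: C_1 → C_0 is given by ∂[p,q] = [q] − [p]. For instance
  ∂[1,2] = [2] − [1].
The 6×15 boundary matrix has rank 5 and Smith normal form diag(1,1,1,1,1).

The boundary map ∂_2: C_2 → C_1 sends each 2-simplex [p,q,r] to [q,r] − [p,r] + [p,q]. For instance
  ∂[1,4,5] = [4,5] − [1,5] + [1,4],
  ∂[1,5,6] = [5,6] − [1,6] + [1,5].
The 15×10 boundary matrix has rank 10 and Smith normal form diag(1,1,1,1,1,1,1,1,1,2).

Computing H_k = (kernel of ∂_k) / (image of ∂_{k+1}):

  H_0: rank C_0 − rank ∂_1 = 6 − 5 = 1, and the invariant factors of ∂_1 are all 1, so H_0 = Z.
  H_1: rank ker ∂_1 − rank ∂_2 = (15 − 5) − 10 = 0, and ∂_2 has invariant factor 2 > 1, so H_1 = Z/2Z.
  H_2: rank ker ∂_2 − rank ∂_3 = (10 − 10) − 0 = 0, and there is no ∂_3, so H_2 = 0.

As a check, the Euler characteristic is 6 − 15 + 10 = 1, which agrees with 1 − 0 + 0 = 1.
(K is a triangulation of the real projective plane RP^2.)

H_0 ≅ Z,  H_1 ≅ Z/2Z,  H_2 = 0.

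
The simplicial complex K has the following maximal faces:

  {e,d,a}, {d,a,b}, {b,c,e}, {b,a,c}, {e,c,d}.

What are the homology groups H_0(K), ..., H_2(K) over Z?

H_0 ≅ Z,  H_1 ≅ Z,  H_2 = 0.

K has 5 vertices, 10 edges, 5 triangles.
rank ∂_0 = 0, rank ∂_1 = 4 ⇒ b_0 = 5 − 0 − 4 = 1; all invariant factors of ∂_1 are 1 so no torsion. So H_0 ≅ Z.
rank ∂_1 = 4, rank ∂_2 = 5 ⇒ b_1 = 10 − 4 − 5 = 1; all invariant factors of ∂_2 are 1 so no torsion. So H_1 ≅ Z.
rank ∂_2 = 5, rank ∂_3 = 0 ⇒ b_2 = 5 − 5 − 0 = 0. So H_2 ≅ 0.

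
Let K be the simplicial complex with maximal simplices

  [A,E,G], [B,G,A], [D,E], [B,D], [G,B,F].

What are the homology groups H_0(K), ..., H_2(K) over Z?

H_0 = Z,  H_1 = Z,  H_2 = 0.

K has 6 vertices, 9 edges, 3 triangles.
rank ∂_0 = 0, rank ∂_1 = 5 ⇒ b_0 = 6 − 0 − 5 = 1; all invariant factors of ∂_1 are 1 so no torsion. So H_0 = Z.
rank ∂_1 = 5, rank ∂_2 = 3 ⇒ b_1 = 9 − 5 − 3 = 1; all invariant factors of ∂_2 are 1 so no torsion. So H_1 = Z.
rank ∂_2 = 3, rank ∂_3 = 0 ⇒ b_2 = 3 − 3 − 0 = 0. So H_2 = 0.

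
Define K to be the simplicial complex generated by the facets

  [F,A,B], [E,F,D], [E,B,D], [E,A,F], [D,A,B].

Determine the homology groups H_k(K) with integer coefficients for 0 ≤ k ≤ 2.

Fix the vertex order A < B < D < E < F and write every simplex with vertices in increasing order. Then dim K = 2 and the simplices of K are:

  0-simplices (5): A, B, D, E, F
  1-simplices (10): AB, AD, AE, AF, BD, BE, BF, DE, DF, EF
  2-simplices (5): ABD, ABF, AEF, BDE, DEF

Hence C_0 ≅ Z^5, C_1 ≅ Z^10, C_2 ≅ Z^5.

Boundary ∂_1: C_1 → C_0 maps an edge to its endpoints' difference, ∂[p,q] = q − p.
The 5×10 boundary matrix has rank 4 and Smith normal form diag(1,1,1,1).

Boundary ∂_2: C_2 → C_1 acts by ∂[p,q,r] = [q,r] − [p,r] + [p,q]. For instance
  ∂DEF = EF − DF + DE,
  ∂ABD = BD − AD + AB.
This gives a 10×5 integer matrix of rank 5; reducing to Smith normal form yields diagonal entries (1,1,1,1,1).

Computing H_k = (kernel of ∂_k) / (image of ∂_{k+1}):

  H_0: rank C_0 − rank ∂_1 = 5 − 4 = 1, and the invariant factors of ∂_1 are all 1, so H_0 = Z.
  H_1: rank ker ∂_1 − rank ∂_2 = (10 − 4) − 5 = 1, and the invariant factors of ∂_2 are all 1, so H_1 = Z.
  H_2: rank ker ∂_2 − rank ∂_3 = (5 − 5) − 0 = 0, and there is no ∂_3, so H_2 = 0.

H_0 = Z,  H_1 = Z,  H_2 = 0.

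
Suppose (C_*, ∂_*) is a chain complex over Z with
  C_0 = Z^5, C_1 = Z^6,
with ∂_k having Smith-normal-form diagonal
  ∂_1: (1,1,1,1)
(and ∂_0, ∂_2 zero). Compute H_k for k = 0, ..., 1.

H_0 = Z,  H_1 = Z^2.

H_0: b_0 = 5 − 0 − 4 = 1; torsion from ∂_1 factors > 1: none. So H_0 = Z.
H_1: b_1 = 6 − 4 − 0 = 2; torsion from ∂_2 factors > 1: none. So H_1 = Z^2.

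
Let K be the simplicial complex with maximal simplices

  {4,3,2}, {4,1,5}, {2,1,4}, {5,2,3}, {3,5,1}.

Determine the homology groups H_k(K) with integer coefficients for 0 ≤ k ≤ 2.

H_0 = Z,  H_1 = Z,  H_2 = 0.

Take the total order 1 < 2 < 3 < 4 < 5 on the vertex set. Then K (dimension 2) consists of the simplices:

  0-simplices (5): [1], [2], [3], [4], [5]
  1-simplices (10): [1,2], [1,3], [1,4], [1,5], [2,3], [2,4], [2,5], [3,4], [3,5], [4,5]
  2-simplices (5): [1,2,4], [1,3,5], [1,4,5], [2,3,4], [2,3,5]

Hence C_0 ≅ Z^5, C_1 ≅ Z^10, C_2 ≅ Z^5.

The boundary map ∂_1: C_1 → C_0 maps an edge to its endpoints' difference, ∂[p,q] = q − p. For instance
  ∂[3,4] = [4] − [3].
The resulting 5×10 matrix has rank 4, and its Smith normal form has invariant factors (1,1,1,1).

The boundary map ∂_2: C_2 → C_1 sends each 2-simplex [p,q,r] to [q,r] − [p,r] + [p,q]. For instance
  ∂[1,3,5] = [3,5] − [1,5] + [1,3],
  ∂[2,3,5] = [3,5] − [2,5] + [2,3].
The 10×5 boundary matrix has rank 5 and Smith normal form diag(1,1,1,1,1).

Now H_k = ker ∂_k / im ∂_{k+1}, so:

  H_0: rank C_0 − rank ∂_1 = 5 − 4 = 1, and the invariant factors of ∂_1 are all 1, so H_0 ≅ Z.
  H_1: rank ker ∂_1 − rank ∂_2 = (10 − 4) − 5 = 1, and the invariant factors of ∂_2 are all 1, so H_1 ≅ Z.
  H_2: rank ker ∂_2 − rank ∂_3 = (5 − 5) − 0 = 0, and there is no ∂_3, so H_2 ≅ 0.

(K is a triangulation of the Möbius band.)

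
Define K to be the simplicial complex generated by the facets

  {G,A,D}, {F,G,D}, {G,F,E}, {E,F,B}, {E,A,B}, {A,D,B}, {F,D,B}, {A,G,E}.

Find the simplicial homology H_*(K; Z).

We work with the vertex ordering A < B < D < E < F < G. The simplices of K, each written with vertices in increasing order, are:

  0-simplices (6): A, B, D, E, F, G
  1-simplices (12): AB, AD, AE, AG, BD, BE, BF, DF, DG, EF, EG, FG
  2-simplices (8): ABD, ABE, ADG, AEG, BDF, BEF, DFG, EFG

Hence C_0 ≅ Z^6, C_1 ≅ Z^12, C_2 ≅ Z^8.

The boundary map ∂_1: C_1 → C_0 is given by ∂[p,q] = [q] − [p]. For instance
  ∂FG = G − F.
As a 6×12 matrix over Z this has rank 5, with invariant factors (1,1,1,1,1).

∂_2: C_2 → C_1 sends each 2-simplex [p,q,r] to [q,r] − [p,r] + [p,q]. For instance
  ∂BDF = DF − BF + BD,
  ∂ABD = BD − AD + AB.
As a 12×8 matrix over Z this has rank 7, with invariant factors (1,1,1,1,1,1,1).

Now H_k = ker ∂_k / im ∂_{k+1}, so:

  H_0: rank C_0 − rank ∂_1 = 6 − 5 = 1, and the invariant factors of ∂_1 are all 1, so H_0 = Z.
  H_1: rank ker ∂_1 − rank ∂_2 = (12 − 5) − 7 = 0, and the invariant factors of ∂_2 are all 1, so H_1 = 0.
  H_2: rank ker ∂_2 − rank ∂_3 = (8 − 7) − 0 = 1, and there is no ∂_3, so H_2 = Z.

As a check, the Euler characteristic is 6 − 12 + 8 = 2, which agrees with 1 − 0 + 1 = 2.

H_0 ≅ Z,  H_1 = 0,  H_2 ≅ Z.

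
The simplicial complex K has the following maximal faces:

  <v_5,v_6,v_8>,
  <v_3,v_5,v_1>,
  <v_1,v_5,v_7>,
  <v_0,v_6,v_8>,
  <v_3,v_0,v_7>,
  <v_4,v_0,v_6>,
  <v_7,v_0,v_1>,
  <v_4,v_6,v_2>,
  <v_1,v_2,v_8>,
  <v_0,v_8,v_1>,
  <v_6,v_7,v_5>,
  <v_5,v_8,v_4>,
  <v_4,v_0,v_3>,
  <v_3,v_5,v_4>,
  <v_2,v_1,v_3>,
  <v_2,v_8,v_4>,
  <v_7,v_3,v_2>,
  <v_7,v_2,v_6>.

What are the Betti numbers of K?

Fix the vertex order v_0 < v_1 < v_2 < v_3 < v_4 < v_5 < v_6 < v_7 < v_8 and write every simplex with vertices in increasing order. Then dim K = 2 and the simplices of K are:

  0-simplices (9): [v_0], [v_1], [v_2], [v_3], [v_4], [v_5], [v_6], [v_7], [v_8]
  1-simplices (27): (27 of them)
  2-simplices (18): (18 of them)

so the chain groups are C_0 ≅ Z^9, C_1 ≅ Z^27, C_2 ≅ Z^18.

The boundary map ∂_1: C_1 → C_0 sends each edge [p,q] (with p < q) to q − p. For instance
  ∂[v_0,v_7] = [v_7] − [v_0].
As a 9×27 matrix over Z this has rank 8, with invariant factors (1,1,1,1,1,1,1,1).

The boundary map ∂_2: C_2 → C_1 maps a triangle to the signed sum of its edges. For instance
  ∂[v_2,v_3,v_7] = [v_3,v_7] − [v_2,v_7] + [v_2,v_3],
  ∂[v_3,v_4,v_5] = [v_4,v_5] − [v_3,v_5] + [v_3,v_4].
As a 27×18 matrix over Z this has rank 18, with invariant factors (1,1,1,1,1,1,1,1,1,1,1,1,1,1,1,1,1,2).

Computing H_k = (kernel of ∂_k) / (image of ∂_{k+1}):

  H_0: rank C_0 − rank ∂_1 = 9 − 8 = 1, and the invariant factors of ∂_1 are all 1, so H_0 = Z.
  H_1: rank ker ∂_1 − rank ∂_2 = (27 − 8) − 18 = 1, and ∂_2 has invariant factor 2 > 1, so H_1 = Z ⊕ Z/2Z.
  H_2: rank ker ∂_2 − rank ∂_3 = (18 − 18) − 0 = 0, and there is no ∂_3, so H_2 = 0.

(K is a triangulation of the Klein bottle.)

Hence the Betti numbers are b_0 = 1, b_1 = 1, b_2 = 0.

b_0 = 1, b_1 = 1, b_2 = 0.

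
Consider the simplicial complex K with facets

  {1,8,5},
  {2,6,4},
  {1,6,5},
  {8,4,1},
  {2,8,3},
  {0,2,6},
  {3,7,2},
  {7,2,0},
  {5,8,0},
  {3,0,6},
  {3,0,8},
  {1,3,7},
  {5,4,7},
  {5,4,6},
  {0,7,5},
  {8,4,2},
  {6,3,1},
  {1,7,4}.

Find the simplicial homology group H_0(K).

Take the total order 0 < 1 < 2 < 3 < 4 < 5 < 6 < 7 < 8 on the vertex set. Then K (dimension 2) consists of the simplices:

  0-simplices (9): [0], [1], [2], [3], [4], [5], [6], [7], [8]
  1-simplices (27): (27 of them)
  2-simplices (18): [0,2,6], [0,2,7], [0,3,6], [0,3,8], [0,5,7], [0,5,8], [1,3,6], [1,3,7], [1,4,7], [1,4,8], [1,5,6], [1,5,8], [2,3,7], [2,3,8], [2,4,6], [2,4,8], [4,5,6], [4,5,7]

so the chain groups are C_0 ≅ Z^9, C_1 ≅ Z^27, C_2 ≅ Z^18.

Boundary ∂_1: C_1 → C_0 maps an edge to its endpoints' difference, ∂[p,q] = q − p.
This gives a 9×27 integer matrix of rank 8; reducing to Smith normal form yields diagonal entries (1,1,1,1,1,1,1,1).

∂_2: C_2 → C_1 acts by ∂[p,q,r] = [q,r] − [p,r] + [p,q]. For instance
  ∂[1,5,8] = [5,8] − [1,8] + [1,5],
  ∂[2,4,8] = [4,8] − [2,8] + [2,4].
As a 27×18 matrix over Z this has rank 18, with invariant factors (1,1,1,1,1,1,1,1,1,1,1,1,1,1,1,1,1,2).

Now H_k = ker ∂_k / im ∂_{k+1}, so:

  H_0: rank C_0 − rank ∂_1 = 9 − 8 = 1, and the invariant factors of ∂_1 are all 1, so H_0 = Z.

H_0 = Z.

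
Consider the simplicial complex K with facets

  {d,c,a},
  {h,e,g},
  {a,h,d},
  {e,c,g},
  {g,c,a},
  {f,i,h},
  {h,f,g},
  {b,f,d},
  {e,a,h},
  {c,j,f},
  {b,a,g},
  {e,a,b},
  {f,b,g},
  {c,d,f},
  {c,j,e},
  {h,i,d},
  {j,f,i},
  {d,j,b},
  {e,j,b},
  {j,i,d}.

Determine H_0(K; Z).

H_0 = Z.

Fix the vertex order a < b < c < d < e < f < g < h < i < j and write every simplex with vertices in increasing order. Then dim K = 2 and the simplices of K are:

  0-simplices (10): a, b, c, d, e, f, g, h, i, j
  1-simplices (30): ab, ac, ad, ae, ag, ah, bd, be, bf, bg, bj, cd, ce, cf, cg, cj, df, dh, di, dj, eg, eh, ej, fg, fh, fi, fj, gh, hi, ij
  2-simplices (20): abe, abg, acd, acg, adh, aeh, bdf, bdj, bej, bfg, cdf, ceg, cej, cfj, dhi, dij, egh, fgh, fhi, fij

so the chain groups are C_0 ≅ Z^10, C_1 ≅ Z^30, C_2 ≅ Z^20.

∂_1: C_1 → C_0 is given by ∂[p,q] = [q] − [p]. For instance
  ∂dh = h − d.
The 10×30 boundary matrix has rank 9 and Smith normal form diag(1,1,1,1,1,1,1,1,1).

The boundary map ∂_2: C_2 → C_1 sends each 2-simplex [p,q,r] to [q,r] − [p,r] + [p,q]. For instance
  ∂cej = ej − cj + ce,
  ∂bdj = dj − bj + bd.
This gives a 30×20 integer matrix of rank 20; reducing to Smith normal form yields diagonal entries (1,1,1,1,1,1,1,1,1,1,1,1,1,1,1,1,1,1,1,2).

From H_k ≅ ker(∂_k) / im(∂_{k+1}) we obtain:

  H_0: rank C_0 − rank ∂_1 = 10 − 9 = 1, and the invariant factors of ∂_1 are all 1, so H_0 = Z.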